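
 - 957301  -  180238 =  - 1137539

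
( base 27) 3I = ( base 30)39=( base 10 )99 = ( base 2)1100011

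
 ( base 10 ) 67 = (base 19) 3A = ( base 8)103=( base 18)3D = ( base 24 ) 2J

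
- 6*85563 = -513378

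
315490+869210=1184700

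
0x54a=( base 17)4BB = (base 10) 1354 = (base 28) 1KA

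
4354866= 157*27738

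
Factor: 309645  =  3^2*5^1*7^1*983^1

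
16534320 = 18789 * 880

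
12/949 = 12/949  =  0.01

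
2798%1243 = 312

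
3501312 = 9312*376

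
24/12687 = 8/4229 = 0.00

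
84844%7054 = 196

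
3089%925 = 314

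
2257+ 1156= 3413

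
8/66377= 8/66377= 0.00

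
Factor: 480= 2^5*3^1*5^1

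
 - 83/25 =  - 4 + 17/25 = - 3.32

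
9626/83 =115  +  81/83 = 115.98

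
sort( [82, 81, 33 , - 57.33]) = [-57.33,33, 81, 82]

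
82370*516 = 42502920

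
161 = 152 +9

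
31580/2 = 15790 = 15790.00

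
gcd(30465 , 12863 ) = 677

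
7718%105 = 53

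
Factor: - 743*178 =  - 2^1 * 89^1*743^1 = -  132254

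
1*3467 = 3467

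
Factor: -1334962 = - 2^1*503^1*1327^1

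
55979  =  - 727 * ( - 77) 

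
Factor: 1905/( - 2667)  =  -5/7 = - 5^1*7^( - 1 ) 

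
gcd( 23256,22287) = 969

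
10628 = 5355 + 5273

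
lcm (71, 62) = 4402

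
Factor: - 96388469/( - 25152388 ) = 2^(  -  2)*23^1*1553^( - 1 )*4049^( - 1 )*4190803^1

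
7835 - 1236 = 6599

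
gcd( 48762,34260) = 6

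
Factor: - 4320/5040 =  - 2^1 *3^1*7^(  -  1 ) = -  6/7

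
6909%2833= 1243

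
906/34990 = 453/17495 = 0.03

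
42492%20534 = 1424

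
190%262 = 190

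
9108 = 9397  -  289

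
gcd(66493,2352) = 49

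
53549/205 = 53549/205=261.21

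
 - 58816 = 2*( - 29408 )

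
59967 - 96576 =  - 36609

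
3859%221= 102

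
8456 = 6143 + 2313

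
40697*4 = 162788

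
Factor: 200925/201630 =2^( -1) * 3^1  *  5^1*11^( - 1)*13^( - 1)*19^1  =  285/286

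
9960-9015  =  945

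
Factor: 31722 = 2^1*3^1*17^1*311^1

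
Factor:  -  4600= - 2^3*5^2*23^1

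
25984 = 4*6496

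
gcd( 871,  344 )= 1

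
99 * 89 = 8811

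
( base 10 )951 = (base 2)1110110111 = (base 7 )2526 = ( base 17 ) 34g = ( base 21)236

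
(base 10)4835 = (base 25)7ia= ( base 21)ak5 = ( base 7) 20045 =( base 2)1001011100011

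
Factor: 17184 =2^5*3^1*179^1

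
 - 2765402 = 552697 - 3318099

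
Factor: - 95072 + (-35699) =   -  251^1*521^1 = - 130771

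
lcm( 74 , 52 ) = 1924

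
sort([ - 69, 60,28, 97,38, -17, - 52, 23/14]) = [ - 69, - 52, - 17, 23/14,28,38, 60, 97]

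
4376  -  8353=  - 3977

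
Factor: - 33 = - 3^1*11^1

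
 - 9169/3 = - 3057 + 2/3 = -3056.33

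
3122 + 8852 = 11974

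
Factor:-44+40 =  - 4 = - 2^2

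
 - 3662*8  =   - 29296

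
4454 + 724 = 5178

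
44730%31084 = 13646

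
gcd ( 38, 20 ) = 2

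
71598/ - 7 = -71598/7=-  10228.29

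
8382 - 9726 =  - 1344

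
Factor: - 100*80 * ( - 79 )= 632000 = 2^6 * 5^3*79^1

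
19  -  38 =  - 19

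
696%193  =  117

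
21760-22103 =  - 343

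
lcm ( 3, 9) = 9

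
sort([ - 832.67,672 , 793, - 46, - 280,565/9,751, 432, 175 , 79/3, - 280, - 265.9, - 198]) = [-832.67,- 280, - 280,-265.9,-198,  -  46,79/3, 565/9,175,432,672, 751,793]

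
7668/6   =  1278  =  1278.00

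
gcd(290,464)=58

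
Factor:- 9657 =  - 3^2 * 29^1*37^1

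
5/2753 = 5/2753  =  0.00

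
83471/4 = 20867 + 3/4 = 20867.75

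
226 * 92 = 20792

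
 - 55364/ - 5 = 11072 + 4/5 = 11072.80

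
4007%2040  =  1967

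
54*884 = 47736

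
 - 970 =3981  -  4951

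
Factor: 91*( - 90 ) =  - 2^1*3^2*5^1*7^1*13^1  =  - 8190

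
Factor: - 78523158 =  - 2^1*3^1*7^1*809^1*2311^1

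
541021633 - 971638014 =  - 430616381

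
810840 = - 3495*( -232 )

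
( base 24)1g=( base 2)101000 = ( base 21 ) 1J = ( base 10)40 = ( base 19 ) 22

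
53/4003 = 53/4003 = 0.01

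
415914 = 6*69319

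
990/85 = 198/17 = 11.65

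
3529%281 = 157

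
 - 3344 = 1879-5223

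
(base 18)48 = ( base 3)2222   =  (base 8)120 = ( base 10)80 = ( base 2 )1010000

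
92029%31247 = 29535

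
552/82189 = 552/82189 = 0.01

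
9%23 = 9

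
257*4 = 1028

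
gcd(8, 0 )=8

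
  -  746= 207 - 953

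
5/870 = 1/174 = 0.01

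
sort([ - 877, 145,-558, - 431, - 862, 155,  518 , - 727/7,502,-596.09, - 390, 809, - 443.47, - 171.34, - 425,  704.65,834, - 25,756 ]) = [-877,-862, - 596.09, - 558, - 443.47, - 431,-425, - 390, - 171.34, - 727/7, - 25,145,  155, 502,518,704.65,  756,  809,834]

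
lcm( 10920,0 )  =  0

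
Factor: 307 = 307^1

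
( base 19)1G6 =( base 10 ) 671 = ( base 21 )1ak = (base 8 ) 1237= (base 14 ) 35D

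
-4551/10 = - 4551/10 = - 455.10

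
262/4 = 65 + 1/2= 65.50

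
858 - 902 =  - 44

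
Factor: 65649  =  3^1*79^1*277^1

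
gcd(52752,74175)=3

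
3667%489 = 244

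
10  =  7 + 3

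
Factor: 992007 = 3^4 * 37^1*331^1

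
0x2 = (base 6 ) 2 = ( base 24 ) 2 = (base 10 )2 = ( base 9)2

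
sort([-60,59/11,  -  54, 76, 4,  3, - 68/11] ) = [-60, - 54, - 68/11,3, 4 , 59/11,76 ] 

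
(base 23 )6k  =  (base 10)158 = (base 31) 53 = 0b10011110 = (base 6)422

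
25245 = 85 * 297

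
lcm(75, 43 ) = 3225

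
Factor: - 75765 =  - 3^1*5^1*5051^1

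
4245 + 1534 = 5779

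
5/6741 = 5/6741 =0.00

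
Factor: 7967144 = 2^3*839^1 * 1187^1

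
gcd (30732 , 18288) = 12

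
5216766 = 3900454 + 1316312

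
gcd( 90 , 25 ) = 5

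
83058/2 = 41529 = 41529.00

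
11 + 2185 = 2196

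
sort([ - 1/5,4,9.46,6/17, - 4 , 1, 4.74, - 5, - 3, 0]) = [-5 ,-4, - 3, - 1/5,0,6/17, 1,4, 4.74,9.46 ] 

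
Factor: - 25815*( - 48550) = 2^1*3^1*5^3*971^1 * 1721^1 = 1253318250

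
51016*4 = 204064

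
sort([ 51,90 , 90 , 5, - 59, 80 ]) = [ - 59, 5,51, 80,90, 90] 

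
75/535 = 15/107 = 0.14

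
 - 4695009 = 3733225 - 8428234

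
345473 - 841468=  -495995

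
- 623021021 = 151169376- 774190397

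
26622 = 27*986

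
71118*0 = 0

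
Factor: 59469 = 3^1 * 43^1*461^1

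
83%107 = 83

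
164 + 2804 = 2968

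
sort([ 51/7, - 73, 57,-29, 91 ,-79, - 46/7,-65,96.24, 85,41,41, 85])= [  -  79, - 73 ,-65,-29 , - 46/7, 51/7, 41, 41, 57,85, 85,91, 96.24]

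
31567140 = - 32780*( - 963) 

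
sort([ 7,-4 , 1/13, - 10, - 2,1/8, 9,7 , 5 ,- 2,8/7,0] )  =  [-10, - 4, - 2,-2, 0 , 1/13,1/8, 8/7, 5, 7 , 7 , 9 ]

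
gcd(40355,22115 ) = 5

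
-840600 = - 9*93400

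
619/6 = 103 + 1/6 = 103.17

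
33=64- 31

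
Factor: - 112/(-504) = 2/9 = 2^1* 3^( - 2)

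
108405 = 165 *657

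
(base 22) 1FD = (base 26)15l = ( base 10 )827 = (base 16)33B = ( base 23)1CM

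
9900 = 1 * 9900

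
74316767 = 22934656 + 51382111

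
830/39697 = 830/39697 = 0.02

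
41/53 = 41/53 = 0.77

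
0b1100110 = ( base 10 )102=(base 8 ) 146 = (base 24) 46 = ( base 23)4A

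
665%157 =37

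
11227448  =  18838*596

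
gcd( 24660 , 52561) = 1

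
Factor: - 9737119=-7^1*23^1 *197^1*307^1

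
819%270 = 9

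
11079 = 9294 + 1785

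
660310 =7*94330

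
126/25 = 5+1/25 = 5.04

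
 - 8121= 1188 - 9309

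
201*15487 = 3112887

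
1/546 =1/546 = 0.00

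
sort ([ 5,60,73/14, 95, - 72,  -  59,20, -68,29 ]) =[ - 72, - 68, - 59,  5,73/14,20, 29,60,95 ]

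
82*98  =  8036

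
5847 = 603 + 5244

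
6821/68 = 100 + 21/68  =  100.31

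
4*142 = 568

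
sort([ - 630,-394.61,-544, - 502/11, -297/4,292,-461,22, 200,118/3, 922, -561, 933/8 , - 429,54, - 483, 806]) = [  -  630, - 561, - 544, - 483, - 461, - 429,-394.61, - 297/4,- 502/11, 22,118/3,54, 933/8, 200, 292, 806,922]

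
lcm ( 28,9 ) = 252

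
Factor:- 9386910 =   -  2^1 * 3^2*5^1*13^1*71^1*113^1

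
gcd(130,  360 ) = 10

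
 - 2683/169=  - 16 + 21/169 = - 15.88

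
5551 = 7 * 793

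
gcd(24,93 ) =3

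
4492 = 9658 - 5166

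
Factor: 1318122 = 2^1*3^2*13^1*43^1*131^1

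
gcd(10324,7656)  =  116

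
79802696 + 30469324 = 110272020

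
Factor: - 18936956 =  - 2^2*1033^1*4583^1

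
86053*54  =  4646862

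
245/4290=49/858 = 0.06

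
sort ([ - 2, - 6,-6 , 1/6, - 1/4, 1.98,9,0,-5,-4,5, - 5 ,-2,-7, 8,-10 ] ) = [ - 10,-7, -6, - 6,-5,  -  5,- 4,-2, - 2,- 1/4, 0, 1/6, 1.98,  5,8 , 9]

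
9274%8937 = 337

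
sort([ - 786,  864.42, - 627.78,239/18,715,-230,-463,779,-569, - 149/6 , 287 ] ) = [ - 786,-627.78, - 569 , - 463, - 230, - 149/6,  239/18 , 287, 715,  779, 864.42]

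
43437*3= 130311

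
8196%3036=2124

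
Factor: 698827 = 698827^1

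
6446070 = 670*9621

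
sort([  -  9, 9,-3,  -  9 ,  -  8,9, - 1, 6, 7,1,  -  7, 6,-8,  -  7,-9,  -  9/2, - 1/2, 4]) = [  -  9, - 9, -9,-8, - 8 , - 7,-7, - 9/2,-3,  -  1,-1/2,1, 4, 6,6,7 , 9,9 ] 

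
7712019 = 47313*163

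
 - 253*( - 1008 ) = 255024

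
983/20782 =983/20782  =  0.05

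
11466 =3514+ 7952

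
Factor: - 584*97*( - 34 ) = 2^4 * 17^1*73^1 *97^1 =1926032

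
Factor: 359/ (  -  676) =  - 2^(-2)*13^( - 2) * 359^1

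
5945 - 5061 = 884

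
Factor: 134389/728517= 3^(  -  1) * 19^( - 1 )*23^1*5843^1 * 12781^(  -  1)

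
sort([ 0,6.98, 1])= [0, 1, 6.98]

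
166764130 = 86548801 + 80215329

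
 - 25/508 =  - 1 + 483/508 = -0.05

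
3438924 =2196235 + 1242689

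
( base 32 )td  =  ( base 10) 941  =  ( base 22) 1kh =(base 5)12231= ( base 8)1655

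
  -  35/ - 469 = 5/67=0.07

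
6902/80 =86 + 11/40 = 86.28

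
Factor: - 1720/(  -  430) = 4 = 2^2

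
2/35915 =2/35915 = 0.00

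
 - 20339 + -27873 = - 48212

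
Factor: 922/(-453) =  - 2^1*3^( - 1)* 151^(-1 )*461^1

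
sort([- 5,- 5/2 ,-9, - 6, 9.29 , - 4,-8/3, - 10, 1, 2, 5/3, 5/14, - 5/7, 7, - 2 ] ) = [ - 10, - 9, -6, - 5 , -4, - 8/3, - 5/2, - 2, - 5/7, 5/14, 1 , 5/3,2,7, 9.29]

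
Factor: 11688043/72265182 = 2^( - 1 )  *3^ ( - 1) * 11^( - 1)*53^( - 1 )*73^( - 1)*283^( - 1)*11688043^1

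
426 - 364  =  62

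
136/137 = 136/137 = 0.99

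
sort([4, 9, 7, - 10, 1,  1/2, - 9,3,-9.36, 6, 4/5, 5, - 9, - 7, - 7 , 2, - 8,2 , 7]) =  [ - 10, - 9.36, - 9, - 9,-8, - 7, - 7,  1/2,4/5, 1, 2, 2, 3,4,5, 6, 7, 7,9]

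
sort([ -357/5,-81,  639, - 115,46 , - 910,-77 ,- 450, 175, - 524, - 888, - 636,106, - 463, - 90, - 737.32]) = [ - 910 ,-888,-737.32,-636, - 524 , - 463,-450, - 115, - 90,-81 ,-77, - 357/5,46, 106,175, 639 ]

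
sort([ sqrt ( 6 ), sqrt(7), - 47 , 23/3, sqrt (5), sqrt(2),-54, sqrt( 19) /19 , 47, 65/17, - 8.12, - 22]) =[  -  54, - 47, - 22,-8.12,sqrt ( 19 ) /19, sqrt(2),  sqrt(  5 ),  sqrt( 6), sqrt(7), 65/17,23/3,47 ]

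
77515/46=77515/46 = 1685.11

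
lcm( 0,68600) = 0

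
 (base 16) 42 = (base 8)102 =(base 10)66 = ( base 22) 30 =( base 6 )150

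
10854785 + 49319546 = 60174331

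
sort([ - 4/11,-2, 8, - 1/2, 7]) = [ - 2, - 1/2, - 4/11, 7, 8] 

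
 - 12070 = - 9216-2854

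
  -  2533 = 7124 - 9657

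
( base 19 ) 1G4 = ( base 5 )10134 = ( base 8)1235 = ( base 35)j4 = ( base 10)669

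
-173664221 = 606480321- 780144542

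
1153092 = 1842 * 626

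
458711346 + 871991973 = 1330703319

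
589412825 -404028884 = 185383941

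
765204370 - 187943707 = 577260663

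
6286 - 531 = 5755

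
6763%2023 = 694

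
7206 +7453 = 14659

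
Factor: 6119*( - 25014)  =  -153060666  =  - 2^1*3^1*11^1*29^1*211^1*379^1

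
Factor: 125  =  5^3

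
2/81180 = 1/40590= 0.00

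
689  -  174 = 515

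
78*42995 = 3353610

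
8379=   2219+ 6160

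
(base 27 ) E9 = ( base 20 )j7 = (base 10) 387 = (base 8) 603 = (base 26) en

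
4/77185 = 4/77185 = 0.00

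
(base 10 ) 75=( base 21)3C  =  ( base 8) 113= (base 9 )83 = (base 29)2H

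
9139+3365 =12504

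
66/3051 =22/1017 = 0.02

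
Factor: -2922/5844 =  - 1/2 = - 2^(-1)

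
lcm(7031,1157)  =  91403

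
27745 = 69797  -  42052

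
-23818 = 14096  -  37914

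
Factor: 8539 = 8539^1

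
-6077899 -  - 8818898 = 2740999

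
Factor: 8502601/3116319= 3^(- 1) * 17^1 *97^ ( - 1) *10709^( - 1)*500153^1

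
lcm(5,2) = 10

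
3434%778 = 322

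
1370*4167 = 5708790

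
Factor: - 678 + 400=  - 278= -2^1*139^1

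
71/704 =71/704 = 0.10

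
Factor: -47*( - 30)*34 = 2^2*3^1 * 5^1*17^1 * 47^1  =  47940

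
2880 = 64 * 45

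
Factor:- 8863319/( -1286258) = 2^( - 1 )*643129^( - 1) *8863319^1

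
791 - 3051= - 2260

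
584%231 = 122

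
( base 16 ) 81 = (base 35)3O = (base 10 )129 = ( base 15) 89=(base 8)201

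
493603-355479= 138124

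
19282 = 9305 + 9977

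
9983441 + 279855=10263296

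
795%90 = 75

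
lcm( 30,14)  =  210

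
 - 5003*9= - 45027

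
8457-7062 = 1395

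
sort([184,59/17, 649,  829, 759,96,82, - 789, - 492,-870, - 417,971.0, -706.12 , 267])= [- 870, - 789,-706.12, - 492, -417, 59/17, 82 , 96,184,267 , 649, 759, 829,  971.0]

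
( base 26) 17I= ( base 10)876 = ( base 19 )282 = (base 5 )12001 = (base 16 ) 36c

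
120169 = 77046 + 43123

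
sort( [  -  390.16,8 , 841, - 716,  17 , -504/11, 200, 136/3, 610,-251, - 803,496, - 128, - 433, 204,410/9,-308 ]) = [-803,-716, - 433,  -  390.16,  -  308,-251, - 128,-504/11,8, 17,136/3,410/9 , 200,204, 496 , 610,  841]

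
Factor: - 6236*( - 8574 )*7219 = 385981622616 = 2^3*3^1 * 1429^1*1559^1*7219^1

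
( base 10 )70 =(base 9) 77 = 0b1000110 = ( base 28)2E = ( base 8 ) 106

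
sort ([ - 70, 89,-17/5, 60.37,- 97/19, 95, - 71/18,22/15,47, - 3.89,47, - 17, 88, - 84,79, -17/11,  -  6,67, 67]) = [ - 84, - 70, - 17, - 6, - 97/19, - 71/18,-3.89, - 17/5, - 17/11,22/15,  47, 47,  60.37, 67,  67,79,88,89, 95 ]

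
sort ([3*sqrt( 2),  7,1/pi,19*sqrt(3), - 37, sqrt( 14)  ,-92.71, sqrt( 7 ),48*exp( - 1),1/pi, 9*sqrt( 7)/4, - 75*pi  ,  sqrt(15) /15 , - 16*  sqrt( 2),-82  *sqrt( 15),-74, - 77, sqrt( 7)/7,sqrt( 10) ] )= [ - 82*sqrt(15), - 75*pi, - 92.71, - 77,-74,  -  37  ,  -  16*sqrt( 2 ), sqrt ( 15 ) /15 , 1/pi,  1/pi, sqrt( 7)/7,  sqrt(7),  sqrt( 10 ), sqrt(14 ),  3*sqrt( 2)  ,  9*sqrt( 7)/4, 7, 48*exp( -1 ), 19 *sqrt ( 3) ] 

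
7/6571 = 7/6571 =0.00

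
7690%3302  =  1086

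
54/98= 27/49 = 0.55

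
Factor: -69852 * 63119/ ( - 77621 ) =2^2*3^1*7^1*71^1*127^1 * 5821^1 * 77621^(-1) = 4408988388/77621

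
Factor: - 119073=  - 3^1 * 19^1*2089^1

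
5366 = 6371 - 1005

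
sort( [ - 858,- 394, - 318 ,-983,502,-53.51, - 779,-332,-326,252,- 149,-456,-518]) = [-983,-858, -779,- 518, - 456, - 394, - 332,-326, - 318, - 149,-53.51,  252,502 ] 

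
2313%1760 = 553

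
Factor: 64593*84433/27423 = 605975641/3047= 11^( - 1 )*23^1*277^( - 1 )*3671^1*7177^1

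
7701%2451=348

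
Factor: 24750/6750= 11/3 = 3^(- 1 )*11^1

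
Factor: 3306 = 2^1*3^1 * 19^1*29^1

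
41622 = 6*6937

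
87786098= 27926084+59860014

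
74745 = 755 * 99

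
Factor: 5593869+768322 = 11^1*23^1*25147^1 = 6362191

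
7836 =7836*1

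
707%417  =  290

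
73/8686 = 73/8686 = 0.01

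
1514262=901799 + 612463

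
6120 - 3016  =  3104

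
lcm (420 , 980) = 2940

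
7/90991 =7/90991 = 0.00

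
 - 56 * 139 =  - 7784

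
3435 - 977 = 2458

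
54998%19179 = 16640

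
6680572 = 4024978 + 2655594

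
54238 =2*27119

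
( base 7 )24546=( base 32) 69L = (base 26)9E5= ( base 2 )1100100110101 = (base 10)6453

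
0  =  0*6271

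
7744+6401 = 14145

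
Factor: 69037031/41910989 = 7^2 *31^1*47^1*967^1*41910989^( - 1 )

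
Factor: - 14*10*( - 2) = 2^3*5^1*7^1 = 280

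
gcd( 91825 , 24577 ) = 1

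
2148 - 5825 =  - 3677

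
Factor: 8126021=71^1 * 114451^1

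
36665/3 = 36665/3=12221.67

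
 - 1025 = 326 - 1351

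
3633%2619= 1014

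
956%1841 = 956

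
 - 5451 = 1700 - 7151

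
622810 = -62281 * ( - 10)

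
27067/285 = 27067/285 = 94.97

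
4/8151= 4/8151 = 0.00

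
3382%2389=993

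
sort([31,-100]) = [-100,31]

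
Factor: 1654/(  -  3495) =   -  2^1*3^( - 1 ) * 5^ ( - 1 )*233^(-1)*827^1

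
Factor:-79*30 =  - 2^1*3^1 *5^1*79^1 = - 2370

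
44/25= 44/25 = 1.76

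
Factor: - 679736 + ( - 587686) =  - 1267422 = - 2^1*3^1 * 13^1 * 16249^1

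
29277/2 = 14638+1/2 = 14638.50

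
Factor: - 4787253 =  - 3^2*331^1 * 1607^1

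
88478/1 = 88478 = 88478.00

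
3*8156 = 24468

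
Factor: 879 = 3^1*293^1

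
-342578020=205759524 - 548337544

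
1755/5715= 39/127=0.31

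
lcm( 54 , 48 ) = 432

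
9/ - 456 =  - 3/152= - 0.02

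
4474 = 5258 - 784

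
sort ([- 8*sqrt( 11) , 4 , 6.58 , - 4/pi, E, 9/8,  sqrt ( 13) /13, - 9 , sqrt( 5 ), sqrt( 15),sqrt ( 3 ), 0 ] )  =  [ - 8 * sqrt( 11),-9, - 4/pi, 0, sqrt(13 )/13,9/8, sqrt( 3) , sqrt ( 5),E,sqrt( 15), 4,6.58] 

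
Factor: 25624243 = 431^1*59453^1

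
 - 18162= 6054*(-3)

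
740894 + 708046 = 1448940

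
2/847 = 2/847 = 0.00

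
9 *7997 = 71973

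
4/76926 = 2/38463 = 0.00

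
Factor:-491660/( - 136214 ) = 610/169 = 2^1*5^1*  13^( - 2)*61^1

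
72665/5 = 14533 = 14533.00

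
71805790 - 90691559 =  - 18885769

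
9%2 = 1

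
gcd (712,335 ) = 1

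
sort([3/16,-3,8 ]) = [  -  3, 3/16, 8 ]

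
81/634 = 81/634 = 0.13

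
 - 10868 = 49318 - 60186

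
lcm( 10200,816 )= 20400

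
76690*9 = 690210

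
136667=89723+46944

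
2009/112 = 17 + 15/16 = 17.94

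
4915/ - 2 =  - 4915/2 = -2457.50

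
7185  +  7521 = 14706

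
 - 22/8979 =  - 22/8979 = - 0.00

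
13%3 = 1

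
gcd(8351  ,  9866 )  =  1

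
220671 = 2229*99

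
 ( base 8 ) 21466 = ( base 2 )10001100110110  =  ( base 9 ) 13325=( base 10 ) 9014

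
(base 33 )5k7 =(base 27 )8AA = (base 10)6112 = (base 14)2328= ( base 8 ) 13740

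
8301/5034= 2767/1678 = 1.65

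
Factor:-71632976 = - 2^4*4477061^1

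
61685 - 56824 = 4861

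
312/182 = 1+5/7 = 1.71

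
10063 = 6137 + 3926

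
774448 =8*96806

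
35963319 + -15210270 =20753049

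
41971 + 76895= 118866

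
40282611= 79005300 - 38722689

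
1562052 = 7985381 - 6423329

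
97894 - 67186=30708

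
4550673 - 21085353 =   -  16534680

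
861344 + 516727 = 1378071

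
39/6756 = 13/2252 = 0.01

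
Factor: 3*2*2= 12 = 2^2 * 3^1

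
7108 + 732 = 7840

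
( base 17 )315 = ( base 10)889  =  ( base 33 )qv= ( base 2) 1101111001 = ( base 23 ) 1FF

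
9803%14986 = 9803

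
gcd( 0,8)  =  8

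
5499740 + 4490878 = 9990618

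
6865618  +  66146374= 73011992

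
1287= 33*39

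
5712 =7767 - 2055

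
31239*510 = 15931890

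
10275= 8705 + 1570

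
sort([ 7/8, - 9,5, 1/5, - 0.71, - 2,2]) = [  -  9,-2,-0.71,1/5,7/8,2,5 ]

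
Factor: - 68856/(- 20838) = 76/23= 2^2 * 19^1*23^ (-1)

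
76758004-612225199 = -535467195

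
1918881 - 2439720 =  - 520839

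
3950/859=4 +514/859=4.60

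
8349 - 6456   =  1893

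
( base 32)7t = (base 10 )253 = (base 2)11111101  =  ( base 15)11d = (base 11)210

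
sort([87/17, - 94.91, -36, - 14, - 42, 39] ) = [ - 94.91, - 42, -36, - 14, 87/17, 39 ]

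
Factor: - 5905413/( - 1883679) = 1968471/627893 = 3^2 * 7^( - 1) * 19^ ( - 1 ) *4721^( - 1 )*218719^1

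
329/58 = 329/58 =5.67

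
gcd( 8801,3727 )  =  1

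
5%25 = 5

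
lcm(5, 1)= 5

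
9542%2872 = 926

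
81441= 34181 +47260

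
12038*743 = 8944234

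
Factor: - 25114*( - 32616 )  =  819118224 = 2^4*3^3*29^1*151^1*433^1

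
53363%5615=2828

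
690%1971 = 690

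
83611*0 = 0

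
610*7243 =4418230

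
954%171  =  99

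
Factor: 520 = 2^3 *5^1*13^1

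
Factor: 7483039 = 7483039^1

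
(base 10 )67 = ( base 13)52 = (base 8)103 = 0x43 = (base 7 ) 124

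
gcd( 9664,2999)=1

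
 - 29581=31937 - 61518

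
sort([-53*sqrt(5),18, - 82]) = [ - 53*sqrt(5),- 82,18 ]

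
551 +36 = 587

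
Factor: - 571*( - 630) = 359730= 2^1*3^2*5^1*7^1*571^1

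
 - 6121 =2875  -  8996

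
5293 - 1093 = 4200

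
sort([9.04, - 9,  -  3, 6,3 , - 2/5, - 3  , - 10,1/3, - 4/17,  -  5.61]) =[ - 10, - 9, - 5.61,-3, - 3, - 2/5,-4/17,1/3,3,6,9.04]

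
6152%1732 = 956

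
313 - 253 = 60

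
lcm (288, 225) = 7200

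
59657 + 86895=146552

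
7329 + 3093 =10422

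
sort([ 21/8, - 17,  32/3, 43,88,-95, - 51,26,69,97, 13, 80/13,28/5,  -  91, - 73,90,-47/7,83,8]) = [-95, - 91 ,-73 ,-51, - 17,-47/7,21/8, 28/5,80/13,8, 32/3, 13, 26  ,  43,69, 83,88,90,97] 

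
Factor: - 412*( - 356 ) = 146672= 2^4*89^1*103^1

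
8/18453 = 8/18453 = 0.00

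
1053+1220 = 2273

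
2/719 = 2/719= 0.00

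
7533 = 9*837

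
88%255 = 88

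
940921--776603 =1717524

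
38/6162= 19/3081=0.01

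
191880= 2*95940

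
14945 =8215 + 6730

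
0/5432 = 0 = 0.00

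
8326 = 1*8326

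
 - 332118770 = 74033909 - 406152679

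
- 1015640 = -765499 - 250141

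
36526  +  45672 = 82198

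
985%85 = 50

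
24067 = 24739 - 672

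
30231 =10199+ 20032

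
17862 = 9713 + 8149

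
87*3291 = 286317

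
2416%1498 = 918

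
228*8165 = 1861620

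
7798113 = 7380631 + 417482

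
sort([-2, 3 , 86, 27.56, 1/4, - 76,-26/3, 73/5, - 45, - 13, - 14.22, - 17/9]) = [-76,-45,-14.22, - 13, - 26/3, - 2, - 17/9,1/4,3, 73/5, 27.56,86 ]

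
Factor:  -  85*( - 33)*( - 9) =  - 3^3*5^1*11^1 * 17^1 = -25245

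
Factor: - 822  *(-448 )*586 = 215798016=2^8*3^1* 7^1 *137^1*293^1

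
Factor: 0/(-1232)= 0 = 0^1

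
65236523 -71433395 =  - 6196872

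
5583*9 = 50247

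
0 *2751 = 0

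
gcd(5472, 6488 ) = 8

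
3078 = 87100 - 84022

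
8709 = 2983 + 5726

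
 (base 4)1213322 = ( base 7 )25250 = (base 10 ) 6650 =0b1100111111010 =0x19FA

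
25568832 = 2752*9291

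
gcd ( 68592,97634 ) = 2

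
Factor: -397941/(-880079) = 3^1 * 227^( - 1)* 3877^ (-1)*132647^1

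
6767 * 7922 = 53608174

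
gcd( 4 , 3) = 1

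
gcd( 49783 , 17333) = 1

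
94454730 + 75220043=169674773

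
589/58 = 10 + 9/58 = 10.16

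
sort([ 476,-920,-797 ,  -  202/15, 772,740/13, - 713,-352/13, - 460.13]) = [  -  920, - 797, - 713, - 460.13, - 352/13,-202/15,740/13, 476, 772]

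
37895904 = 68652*552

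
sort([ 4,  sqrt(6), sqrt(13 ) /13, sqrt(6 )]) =[ sqrt(13 ) /13,sqrt ( 6), sqrt(6), 4]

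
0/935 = 0=0.00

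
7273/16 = 454 +9/16 = 454.56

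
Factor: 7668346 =2^1*7^1*31^1  *17669^1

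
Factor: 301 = 7^1*43^1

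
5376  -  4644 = 732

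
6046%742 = 110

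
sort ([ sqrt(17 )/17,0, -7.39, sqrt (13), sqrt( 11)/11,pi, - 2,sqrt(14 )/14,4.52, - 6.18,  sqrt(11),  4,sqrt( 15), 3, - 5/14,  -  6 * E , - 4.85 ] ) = [-6 * E, -7.39, - 6.18, - 4.85,-2, - 5/14,0,sqrt (17)/17, sqrt (14)/14,sqrt(11)/11,  3,pi, sqrt( 11 ), sqrt( 13),sqrt( 15),4,4.52 ]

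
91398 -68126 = 23272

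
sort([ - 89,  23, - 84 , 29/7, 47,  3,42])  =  [ - 89, - 84, 3, 29/7,23, 42, 47] 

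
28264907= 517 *54671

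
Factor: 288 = 2^5*3^2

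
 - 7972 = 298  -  8270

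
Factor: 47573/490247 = 113^1*421^1 * 490247^( - 1 ) 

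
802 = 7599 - 6797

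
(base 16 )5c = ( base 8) 134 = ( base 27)3b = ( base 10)92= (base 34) 2o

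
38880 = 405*96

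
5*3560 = 17800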